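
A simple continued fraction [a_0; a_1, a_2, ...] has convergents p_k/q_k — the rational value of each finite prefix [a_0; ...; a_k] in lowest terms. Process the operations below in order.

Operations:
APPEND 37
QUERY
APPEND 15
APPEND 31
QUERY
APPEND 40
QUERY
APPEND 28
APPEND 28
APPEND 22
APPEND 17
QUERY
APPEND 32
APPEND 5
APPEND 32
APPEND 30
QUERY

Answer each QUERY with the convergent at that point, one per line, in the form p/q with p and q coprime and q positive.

37/1
17273/466
691476/18655
204064050217/5505346327
31826779099745092/858639438111207

APPEND 37: p_0 = 37·1 + 0 = 37, q_0 = 37·0 + 1 = 1 → 37/1
APPEND 15: p_1 = 15·37 + 1 = 556, q_1 = 15·1 + 0 = 15 → 556/15
APPEND 31: p_2 = 31·556 + 37 = 17273, q_2 = 31·15 + 1 = 466 → 17273/466
APPEND 40: p_3 = 40·17273 + 556 = 691476, q_3 = 40·466 + 15 = 18655 → 691476/18655
APPEND 28: p_4 = 28·691476 + 17273 = 19378601, q_4 = 28·18655 + 466 = 522806 → 19378601/522806
APPEND 28: p_5 = 28·19378601 + 691476 = 543292304, q_5 = 28·522806 + 18655 = 14657223 → 543292304/14657223
APPEND 22: p_6 = 22·543292304 + 19378601 = 11971809289, q_6 = 22·14657223 + 522806 = 322981712 → 11971809289/322981712
APPEND 17: p_7 = 17·11971809289 + 543292304 = 204064050217, q_7 = 17·322981712 + 14657223 = 5505346327 → 204064050217/5505346327
APPEND 32: p_8 = 32·204064050217 + 11971809289 = 6542021416233, q_8 = 32·5505346327 + 322981712 = 176494064176 → 6542021416233/176494064176
APPEND 5: p_9 = 5·6542021416233 + 204064050217 = 32914171131382, q_9 = 5·176494064176 + 5505346327 = 887975667207 → 32914171131382/887975667207
APPEND 32: p_10 = 32·32914171131382 + 6542021416233 = 1059795497620457, q_10 = 32·887975667207 + 176494064176 = 28591715414800 → 1059795497620457/28591715414800
APPEND 30: p_11 = 30·1059795497620457 + 32914171131382 = 31826779099745092, q_11 = 30·28591715414800 + 887975667207 = 858639438111207 → 31826779099745092/858639438111207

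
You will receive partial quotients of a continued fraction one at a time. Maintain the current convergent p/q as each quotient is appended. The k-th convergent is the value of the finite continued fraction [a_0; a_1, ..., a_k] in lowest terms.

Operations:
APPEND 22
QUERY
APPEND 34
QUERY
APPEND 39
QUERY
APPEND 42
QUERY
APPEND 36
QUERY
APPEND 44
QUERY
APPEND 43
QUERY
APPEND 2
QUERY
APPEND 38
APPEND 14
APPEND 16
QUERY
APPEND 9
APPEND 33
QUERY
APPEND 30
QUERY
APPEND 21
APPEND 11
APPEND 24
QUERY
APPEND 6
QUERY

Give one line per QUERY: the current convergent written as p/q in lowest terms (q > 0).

APPEND 22: p_0 = 22·1 + 0 = 22, q_0 = 22·0 + 1 = 1 → 22/1
APPEND 34: p_1 = 34·22 + 1 = 749, q_1 = 34·1 + 0 = 34 → 749/34
APPEND 39: p_2 = 39·749 + 22 = 29233, q_2 = 39·34 + 1 = 1327 → 29233/1327
APPEND 42: p_3 = 42·29233 + 749 = 1228535, q_3 = 42·1327 + 34 = 55768 → 1228535/55768
APPEND 36: p_4 = 36·1228535 + 29233 = 44256493, q_4 = 36·55768 + 1327 = 2008975 → 44256493/2008975
APPEND 44: p_5 = 44·44256493 + 1228535 = 1948514227, q_5 = 44·2008975 + 55768 = 88450668 → 1948514227/88450668
APPEND 43: p_6 = 43·1948514227 + 44256493 = 83830368254, q_6 = 43·88450668 + 2008975 = 3805387699 → 83830368254/3805387699
APPEND 2: p_7 = 2·83830368254 + 1948514227 = 169609250735, q_7 = 2·3805387699 + 88450668 = 7699226066 → 169609250735/7699226066
APPEND 38: p_8 = 38·169609250735 + 83830368254 = 6528981896184, q_8 = 38·7699226066 + 3805387699 = 296375978207 → 6528981896184/296375978207
APPEND 14: p_9 = 14·6528981896184 + 169609250735 = 91575355797311, q_9 = 14·296375978207 + 7699226066 = 4156962920964 → 91575355797311/4156962920964
APPEND 16: p_10 = 16·91575355797311 + 6528981896184 = 1471734674653160, q_10 = 16·4156962920964 + 296375978207 = 66807782713631 → 1471734674653160/66807782713631
APPEND 9: p_11 = 9·1471734674653160 + 91575355797311 = 13337187427675751, q_11 = 9·66807782713631 + 4156962920964 = 605427007343643 → 13337187427675751/605427007343643
APPEND 33: p_12 = 33·13337187427675751 + 1471734674653160 = 441598919787952943, q_12 = 33·605427007343643 + 66807782713631 = 20045899025053850 → 441598919787952943/20045899025053850
APPEND 30: p_13 = 30·441598919787952943 + 13337187427675751 = 13261304781066264041, q_13 = 30·20045899025053850 + 605427007343643 = 601982397758959143 → 13261304781066264041/601982397758959143
APPEND 21: p_14 = 21·13261304781066264041 + 441598919787952943 = 278928999322179497804, q_14 = 21·601982397758959143 + 20045899025053850 = 12661676251963195853 → 278928999322179497804/12661676251963195853
APPEND 11: p_15 = 11·278928999322179497804 + 13261304781066264041 = 3081480297325040739885, q_15 = 11·12661676251963195853 + 601982397758959143 = 139880421169354113526 → 3081480297325040739885/139880421169354113526
APPEND 24: p_16 = 24·3081480297325040739885 + 278928999322179497804 = 74234456135123157255044, q_16 = 24·139880421169354113526 + 12661676251963195853 = 3369791784316461920477 → 74234456135123157255044/3369791784316461920477
APPEND 6: p_17 = 6·74234456135123157255044 + 3081480297325040739885 = 448488217108063984270149, q_17 = 6·3369791784316461920477 + 139880421169354113526 = 20358631127068125636388 → 448488217108063984270149/20358631127068125636388

22/1
749/34
29233/1327
1228535/55768
44256493/2008975
1948514227/88450668
83830368254/3805387699
169609250735/7699226066
1471734674653160/66807782713631
441598919787952943/20045899025053850
13261304781066264041/601982397758959143
74234456135123157255044/3369791784316461920477
448488217108063984270149/20358631127068125636388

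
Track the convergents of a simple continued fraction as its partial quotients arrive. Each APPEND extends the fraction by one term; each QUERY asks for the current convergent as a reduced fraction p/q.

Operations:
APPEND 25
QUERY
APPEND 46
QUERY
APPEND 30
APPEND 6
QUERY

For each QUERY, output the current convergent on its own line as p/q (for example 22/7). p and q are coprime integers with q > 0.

APPEND 25: p_0 = 25·1 + 0 = 25, q_0 = 25·0 + 1 = 1 → 25/1
APPEND 46: p_1 = 46·25 + 1 = 1151, q_1 = 46·1 + 0 = 46 → 1151/46
APPEND 30: p_2 = 30·1151 + 25 = 34555, q_2 = 30·46 + 1 = 1381 → 34555/1381
APPEND 6: p_3 = 6·34555 + 1151 = 208481, q_3 = 6·1381 + 46 = 8332 → 208481/8332

25/1
1151/46
208481/8332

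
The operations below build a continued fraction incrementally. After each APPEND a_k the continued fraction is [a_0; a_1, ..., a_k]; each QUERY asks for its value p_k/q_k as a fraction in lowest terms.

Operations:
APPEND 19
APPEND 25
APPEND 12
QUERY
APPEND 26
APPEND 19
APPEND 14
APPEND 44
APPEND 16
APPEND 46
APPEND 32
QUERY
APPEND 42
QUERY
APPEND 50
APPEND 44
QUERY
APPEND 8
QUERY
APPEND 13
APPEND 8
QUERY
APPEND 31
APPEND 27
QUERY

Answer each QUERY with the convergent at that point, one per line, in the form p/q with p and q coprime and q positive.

APPEND 19: p_0 = 19·1 + 0 = 19, q_0 = 19·0 + 1 = 1 → 19/1
APPEND 25: p_1 = 25·19 + 1 = 476, q_1 = 25·1 + 0 = 25 → 476/25
APPEND 12: p_2 = 12·476 + 19 = 5731, q_2 = 12·25 + 1 = 301 → 5731/301
APPEND 26: p_3 = 26·5731 + 476 = 149482, q_3 = 26·301 + 25 = 7851 → 149482/7851
APPEND 19: p_4 = 19·149482 + 5731 = 2845889, q_4 = 19·7851 + 301 = 149470 → 2845889/149470
APPEND 14: p_5 = 14·2845889 + 149482 = 39991928, q_5 = 14·149470 + 7851 = 2100431 → 39991928/2100431
APPEND 44: p_6 = 44·39991928 + 2845889 = 1762490721, q_6 = 44·2100431 + 149470 = 92568434 → 1762490721/92568434
APPEND 16: p_7 = 16·1762490721 + 39991928 = 28239843464, q_7 = 16·92568434 + 2100431 = 1483195375 → 28239843464/1483195375
APPEND 46: p_8 = 46·28239843464 + 1762490721 = 1300795290065, q_8 = 46·1483195375 + 92568434 = 68319555684 → 1300795290065/68319555684
APPEND 32: p_9 = 32·1300795290065 + 28239843464 = 41653689125544, q_9 = 32·68319555684 + 1483195375 = 2187708977263 → 41653689125544/2187708977263
APPEND 42: p_10 = 42·41653689125544 + 1300795290065 = 1750755738562913, q_10 = 42·2187708977263 + 68319555684 = 91952096600730 → 1750755738562913/91952096600730
APPEND 50: p_11 = 50·1750755738562913 + 41653689125544 = 87579440617271194, q_11 = 50·91952096600730 + 2187708977263 = 4599792539013763 → 87579440617271194/4599792539013763
APPEND 44: p_12 = 44·87579440617271194 + 1750755738562913 = 3855246142898495449, q_12 = 44·4599792539013763 + 91952096600730 = 202482823813206302 → 3855246142898495449/202482823813206302
APPEND 8: p_13 = 8·3855246142898495449 + 87579440617271194 = 30929548583805234786, q_13 = 8·202482823813206302 + 4599792539013763 = 1624462383044664179 → 30929548583805234786/1624462383044664179
APPEND 13: p_14 = 13·30929548583805234786 + 3855246142898495449 = 405939377732366547667, q_14 = 13·1624462383044664179 + 202482823813206302 = 21320493803393840629 → 405939377732366547667/21320493803393840629
APPEND 8: p_15 = 8·405939377732366547667 + 30929548583805234786 = 3278444570442737616122, q_15 = 8·21320493803393840629 + 1624462383044664179 = 172188412810195389211 → 3278444570442737616122/172188412810195389211
APPEND 31: p_16 = 31·3278444570442737616122 + 405939377732366547667 = 102037721061457232647449, q_16 = 31·172188412810195389211 + 21320493803393840629 = 5359161290919450906170 → 102037721061457232647449/5359161290919450906170
APPEND 27: p_17 = 27·102037721061457232647449 + 3278444570442737616122 = 2758296913229788019097245, q_17 = 27·5359161290919450906170 + 172188412810195389211 = 144869543267635369855801 → 2758296913229788019097245/144869543267635369855801

5731/301
41653689125544/2187708977263
1750755738562913/91952096600730
3855246142898495449/202482823813206302
30929548583805234786/1624462383044664179
3278444570442737616122/172188412810195389211
2758296913229788019097245/144869543267635369855801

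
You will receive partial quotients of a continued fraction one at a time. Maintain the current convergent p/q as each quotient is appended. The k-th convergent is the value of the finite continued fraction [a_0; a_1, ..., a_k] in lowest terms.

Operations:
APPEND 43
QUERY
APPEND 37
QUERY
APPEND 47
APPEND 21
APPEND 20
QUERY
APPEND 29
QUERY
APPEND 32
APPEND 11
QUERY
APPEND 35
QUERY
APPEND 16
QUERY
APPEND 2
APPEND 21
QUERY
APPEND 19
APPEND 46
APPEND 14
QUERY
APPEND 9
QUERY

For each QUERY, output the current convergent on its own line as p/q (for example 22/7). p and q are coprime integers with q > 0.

APPEND 43: p_0 = 43·1 + 0 = 43, q_0 = 43·0 + 1 = 1 → 43/1
APPEND 37: p_1 = 37·43 + 1 = 1592, q_1 = 37·1 + 0 = 37 → 1592/37
APPEND 47: p_2 = 47·1592 + 43 = 74867, q_2 = 47·37 + 1 = 1740 → 74867/1740
APPEND 21: p_3 = 21·74867 + 1592 = 1573799, q_3 = 21·1740 + 37 = 36577 → 1573799/36577
APPEND 20: p_4 = 20·1573799 + 74867 = 31550847, q_4 = 20·36577 + 1740 = 733280 → 31550847/733280
APPEND 29: p_5 = 29·31550847 + 1573799 = 916548362, q_5 = 29·733280 + 36577 = 21301697 → 916548362/21301697
APPEND 32: p_6 = 32·916548362 + 31550847 = 29361098431, q_6 = 32·21301697 + 733280 = 682387584 → 29361098431/682387584
APPEND 11: p_7 = 11·29361098431 + 916548362 = 323888631103, q_7 = 11·682387584 + 21301697 = 7527565121 → 323888631103/7527565121
APPEND 35: p_8 = 35·323888631103 + 29361098431 = 11365463187036, q_8 = 35·7527565121 + 682387584 = 264147166819 → 11365463187036/264147166819
APPEND 16: p_9 = 16·11365463187036 + 323888631103 = 182171299623679, q_9 = 16·264147166819 + 7527565121 = 4233882234225 → 182171299623679/4233882234225
APPEND 2: p_10 = 2·182171299623679 + 11365463187036 = 375708062434394, q_10 = 2·4233882234225 + 264147166819 = 8731911635269 → 375708062434394/8731911635269
APPEND 21: p_11 = 21·375708062434394 + 182171299623679 = 8072040610745953, q_11 = 21·8731911635269 + 4233882234225 = 187604026574874 → 8072040610745953/187604026574874
APPEND 19: p_12 = 19·8072040610745953 + 375708062434394 = 153744479666607501, q_12 = 19·187604026574874 + 8731911635269 = 3573208416557875 → 153744479666607501/3573208416557875
APPEND 46: p_13 = 46·153744479666607501 + 8072040610745953 = 7080318105274690999, q_13 = 46·3573208416557875 + 187604026574874 = 164555191188237124 → 7080318105274690999/164555191188237124
APPEND 14: p_14 = 14·7080318105274690999 + 153744479666607501 = 99278197953512281487, q_14 = 14·164555191188237124 + 3573208416557875 = 2307345885051877611 → 99278197953512281487/2307345885051877611
APPEND 9: p_15 = 9·99278197953512281487 + 7080318105274690999 = 900584099686885224382, q_15 = 9·2307345885051877611 + 164555191188237124 = 20930668156655135623 → 900584099686885224382/20930668156655135623

43/1
1592/37
31550847/733280
916548362/21301697
323888631103/7527565121
11365463187036/264147166819
182171299623679/4233882234225
8072040610745953/187604026574874
99278197953512281487/2307345885051877611
900584099686885224382/20930668156655135623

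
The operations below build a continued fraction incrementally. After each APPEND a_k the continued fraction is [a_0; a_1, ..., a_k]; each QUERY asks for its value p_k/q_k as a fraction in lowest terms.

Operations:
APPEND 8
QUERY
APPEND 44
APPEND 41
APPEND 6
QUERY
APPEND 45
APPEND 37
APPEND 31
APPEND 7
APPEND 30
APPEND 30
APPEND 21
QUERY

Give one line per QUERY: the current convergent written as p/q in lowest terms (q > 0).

8/1
87239/10874
606038690804477/75540351493731

APPEND 8: p_0 = 8·1 + 0 = 8, q_0 = 8·0 + 1 = 1 → 8/1
APPEND 44: p_1 = 44·8 + 1 = 353, q_1 = 44·1 + 0 = 44 → 353/44
APPEND 41: p_2 = 41·353 + 8 = 14481, q_2 = 41·44 + 1 = 1805 → 14481/1805
APPEND 6: p_3 = 6·14481 + 353 = 87239, q_3 = 6·1805 + 44 = 10874 → 87239/10874
APPEND 45: p_4 = 45·87239 + 14481 = 3940236, q_4 = 45·10874 + 1805 = 491135 → 3940236/491135
APPEND 37: p_5 = 37·3940236 + 87239 = 145875971, q_5 = 37·491135 + 10874 = 18182869 → 145875971/18182869
APPEND 31: p_6 = 31·145875971 + 3940236 = 4526095337, q_6 = 31·18182869 + 491135 = 564160074 → 4526095337/564160074
APPEND 7: p_7 = 7·4526095337 + 145875971 = 31828543330, q_7 = 7·564160074 + 18182869 = 3967303387 → 31828543330/3967303387
APPEND 30: p_8 = 30·31828543330 + 4526095337 = 959382395237, q_8 = 30·3967303387 + 564160074 = 119583261684 → 959382395237/119583261684
APPEND 30: p_9 = 30·959382395237 + 31828543330 = 28813300400440, q_9 = 30·119583261684 + 3967303387 = 3591465153907 → 28813300400440/3591465153907
APPEND 21: p_10 = 21·28813300400440 + 959382395237 = 606038690804477, q_10 = 21·3591465153907 + 119583261684 = 75540351493731 → 606038690804477/75540351493731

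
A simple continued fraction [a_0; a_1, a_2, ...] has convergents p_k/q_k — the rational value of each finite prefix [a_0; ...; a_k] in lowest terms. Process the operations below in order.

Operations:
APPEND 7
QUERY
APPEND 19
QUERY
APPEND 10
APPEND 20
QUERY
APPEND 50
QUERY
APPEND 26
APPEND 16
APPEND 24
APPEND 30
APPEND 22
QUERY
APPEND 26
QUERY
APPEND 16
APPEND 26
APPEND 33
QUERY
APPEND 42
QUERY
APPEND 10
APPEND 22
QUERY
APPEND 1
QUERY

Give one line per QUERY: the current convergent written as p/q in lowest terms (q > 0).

7/1
134/19
27074/3839
1355047/192141
9006644654394/1277111207611
234581535454667/33262854206377
3239566521717071705/459359380928593778
136159848585162621993/19306997814096395771
30162597000798715037963/4276952423295732528507
31527435053172058329598/4470481760817625079995

APPEND 7: p_0 = 7·1 + 0 = 7, q_0 = 7·0 + 1 = 1 → 7/1
APPEND 19: p_1 = 19·7 + 1 = 134, q_1 = 19·1 + 0 = 19 → 134/19
APPEND 10: p_2 = 10·134 + 7 = 1347, q_2 = 10·19 + 1 = 191 → 1347/191
APPEND 20: p_3 = 20·1347 + 134 = 27074, q_3 = 20·191 + 19 = 3839 → 27074/3839
APPEND 50: p_4 = 50·27074 + 1347 = 1355047, q_4 = 50·3839 + 191 = 192141 → 1355047/192141
APPEND 26: p_5 = 26·1355047 + 27074 = 35258296, q_5 = 26·192141 + 3839 = 4999505 → 35258296/4999505
APPEND 16: p_6 = 16·35258296 + 1355047 = 565487783, q_6 = 16·4999505 + 192141 = 80184221 → 565487783/80184221
APPEND 24: p_7 = 24·565487783 + 35258296 = 13606965088, q_7 = 24·80184221 + 4999505 = 1929420809 → 13606965088/1929420809
APPEND 30: p_8 = 30·13606965088 + 565487783 = 408774440423, q_8 = 30·1929420809 + 80184221 = 57962808491 → 408774440423/57962808491
APPEND 22: p_9 = 22·408774440423 + 13606965088 = 9006644654394, q_9 = 22·57962808491 + 1929420809 = 1277111207611 → 9006644654394/1277111207611
APPEND 26: p_10 = 26·9006644654394 + 408774440423 = 234581535454667, q_10 = 26·1277111207611 + 57962808491 = 33262854206377 → 234581535454667/33262854206377
APPEND 16: p_11 = 16·234581535454667 + 9006644654394 = 3762311211929066, q_11 = 16·33262854206377 + 1277111207611 = 533482778509643 → 3762311211929066/533482778509643
APPEND 26: p_12 = 26·3762311211929066 + 234581535454667 = 98054673045610383, q_12 = 26·533482778509643 + 33262854206377 = 13903815095457095 → 98054673045610383/13903815095457095
APPEND 33: p_13 = 33·98054673045610383 + 3762311211929066 = 3239566521717071705, q_13 = 33·13903815095457095 + 533482778509643 = 459359380928593778 → 3239566521717071705/459359380928593778
APPEND 42: p_14 = 42·3239566521717071705 + 98054673045610383 = 136159848585162621993, q_14 = 42·459359380928593778 + 13903815095457095 = 19306997814096395771 → 136159848585162621993/19306997814096395771
APPEND 10: p_15 = 10·136159848585162621993 + 3239566521717071705 = 1364838052373343291635, q_15 = 10·19306997814096395771 + 459359380928593778 = 193529337521892551488 → 1364838052373343291635/193529337521892551488
APPEND 22: p_16 = 22·1364838052373343291635 + 136159848585162621993 = 30162597000798715037963, q_16 = 22·193529337521892551488 + 19306997814096395771 = 4276952423295732528507 → 30162597000798715037963/4276952423295732528507
APPEND 1: p_17 = 1·30162597000798715037963 + 1364838052373343291635 = 31527435053172058329598, q_17 = 1·4276952423295732528507 + 193529337521892551488 = 4470481760817625079995 → 31527435053172058329598/4470481760817625079995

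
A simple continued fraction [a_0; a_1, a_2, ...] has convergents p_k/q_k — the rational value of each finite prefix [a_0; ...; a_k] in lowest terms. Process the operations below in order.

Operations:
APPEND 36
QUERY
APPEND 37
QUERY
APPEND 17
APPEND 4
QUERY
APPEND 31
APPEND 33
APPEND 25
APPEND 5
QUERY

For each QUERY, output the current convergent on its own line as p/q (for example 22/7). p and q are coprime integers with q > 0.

APPEND 36: p_0 = 36·1 + 0 = 36, q_0 = 36·0 + 1 = 1 → 36/1
APPEND 37: p_1 = 37·36 + 1 = 1333, q_1 = 37·1 + 0 = 37 → 1333/37
APPEND 17: p_2 = 17·1333 + 36 = 22697, q_2 = 17·37 + 1 = 630 → 22697/630
APPEND 4: p_3 = 4·22697 + 1333 = 92121, q_3 = 4·630 + 37 = 2557 → 92121/2557
APPEND 31: p_4 = 31·92121 + 22697 = 2878448, q_4 = 31·2557 + 630 = 79897 → 2878448/79897
APPEND 33: p_5 = 33·2878448 + 92121 = 95080905, q_5 = 33·79897 + 2557 = 2639158 → 95080905/2639158
APPEND 25: p_6 = 25·95080905 + 2878448 = 2379901073, q_6 = 25·2639158 + 79897 = 66058847 → 2379901073/66058847
APPEND 5: p_7 = 5·2379901073 + 95080905 = 11994586270, q_7 = 5·66058847 + 2639158 = 332933393 → 11994586270/332933393

36/1
1333/37
92121/2557
11994586270/332933393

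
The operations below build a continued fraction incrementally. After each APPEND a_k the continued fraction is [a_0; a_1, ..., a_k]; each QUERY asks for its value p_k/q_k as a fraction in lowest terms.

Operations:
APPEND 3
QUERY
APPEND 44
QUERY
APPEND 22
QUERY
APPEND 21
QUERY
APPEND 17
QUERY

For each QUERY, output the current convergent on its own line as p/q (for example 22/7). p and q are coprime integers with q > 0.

APPEND 3: p_0 = 3·1 + 0 = 3, q_0 = 3·0 + 1 = 1 → 3/1
APPEND 44: p_1 = 44·3 + 1 = 133, q_1 = 44·1 + 0 = 44 → 133/44
APPEND 22: p_2 = 22·133 + 3 = 2929, q_2 = 22·44 + 1 = 969 → 2929/969
APPEND 21: p_3 = 21·2929 + 133 = 61642, q_3 = 21·969 + 44 = 20393 → 61642/20393
APPEND 17: p_4 = 17·61642 + 2929 = 1050843, q_4 = 17·20393 + 969 = 347650 → 1050843/347650

3/1
133/44
2929/969
61642/20393
1050843/347650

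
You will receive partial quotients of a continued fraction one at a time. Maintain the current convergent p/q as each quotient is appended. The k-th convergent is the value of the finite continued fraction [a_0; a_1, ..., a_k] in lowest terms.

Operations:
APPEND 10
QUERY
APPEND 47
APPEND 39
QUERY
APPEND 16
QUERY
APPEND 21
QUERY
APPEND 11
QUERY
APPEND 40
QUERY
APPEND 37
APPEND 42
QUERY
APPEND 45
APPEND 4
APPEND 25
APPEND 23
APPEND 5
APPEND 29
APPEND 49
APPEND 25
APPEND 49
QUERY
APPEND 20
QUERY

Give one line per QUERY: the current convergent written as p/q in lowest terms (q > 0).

10/1
18379/1834
294535/29391
6203614/619045
68534289/6838886
2747575174/274174485
4275357835708/426628557387
3990403843347903241030307/398193625071650922880305
79889447309378985493051210/7971992278957612614021593

APPEND 10: p_0 = 10·1 + 0 = 10, q_0 = 10·0 + 1 = 1 → 10/1
APPEND 47: p_1 = 47·10 + 1 = 471, q_1 = 47·1 + 0 = 47 → 471/47
APPEND 39: p_2 = 39·471 + 10 = 18379, q_2 = 39·47 + 1 = 1834 → 18379/1834
APPEND 16: p_3 = 16·18379 + 471 = 294535, q_3 = 16·1834 + 47 = 29391 → 294535/29391
APPEND 21: p_4 = 21·294535 + 18379 = 6203614, q_4 = 21·29391 + 1834 = 619045 → 6203614/619045
APPEND 11: p_5 = 11·6203614 + 294535 = 68534289, q_5 = 11·619045 + 29391 = 6838886 → 68534289/6838886
APPEND 40: p_6 = 40·68534289 + 6203614 = 2747575174, q_6 = 40·6838886 + 619045 = 274174485 → 2747575174/274174485
APPEND 37: p_7 = 37·2747575174 + 68534289 = 101728815727, q_7 = 37·274174485 + 6838886 = 10151294831 → 101728815727/10151294831
APPEND 42: p_8 = 42·101728815727 + 2747575174 = 4275357835708, q_8 = 42·10151294831 + 274174485 = 426628557387 → 4275357835708/426628557387
APPEND 45: p_9 = 45·4275357835708 + 101728815727 = 192492831422587, q_9 = 45·426628557387 + 10151294831 = 19208436377246 → 192492831422587/19208436377246
APPEND 4: p_10 = 4·192492831422587 + 4275357835708 = 774246683526056, q_10 = 4·19208436377246 + 426628557387 = 77260374066371 → 774246683526056/77260374066371
APPEND 25: p_11 = 25·774246683526056 + 192492831422587 = 19548659919573987, q_11 = 25·77260374066371 + 19208436377246 = 1950717788036521 → 19548659919573987/1950717788036521
APPEND 23: p_12 = 23·19548659919573987 + 774246683526056 = 450393424833727757, q_12 = 23·1950717788036521 + 77260374066371 = 44943769498906354 → 450393424833727757/44943769498906354
APPEND 5: p_13 = 5·450393424833727757 + 19548659919573987 = 2271515784088212772, q_13 = 5·44943769498906354 + 1950717788036521 = 226669565282568291 → 2271515784088212772/226669565282568291
APPEND 29: p_14 = 29·2271515784088212772 + 450393424833727757 = 66324351163391898145, q_14 = 29·226669565282568291 + 44943769498906354 = 6618361162693386793 → 66324351163391898145/6618361162693386793
APPEND 49: p_15 = 49·66324351163391898145 + 2271515784088212772 = 3252164722790291221877, q_15 = 49·6618361162693386793 + 226669565282568291 = 324526366537258521148 → 3252164722790291221877/324526366537258521148
APPEND 25: p_16 = 25·3252164722790291221877 + 66324351163391898145 = 81370442420920672445070, q_16 = 25·324526366537258521148 + 6618361162693386793 = 8119777524594156415493 → 81370442420920672445070/8119777524594156415493
APPEND 49: p_17 = 49·81370442420920672445070 + 3252164722790291221877 = 3990403843347903241030307, q_17 = 49·8119777524594156415493 + 324526366537258521148 = 398193625071650922880305 → 3990403843347903241030307/398193625071650922880305
APPEND 20: p_18 = 20·3990403843347903241030307 + 81370442420920672445070 = 79889447309378985493051210, q_18 = 20·398193625071650922880305 + 8119777524594156415493 = 7971992278957612614021593 → 79889447309378985493051210/7971992278957612614021593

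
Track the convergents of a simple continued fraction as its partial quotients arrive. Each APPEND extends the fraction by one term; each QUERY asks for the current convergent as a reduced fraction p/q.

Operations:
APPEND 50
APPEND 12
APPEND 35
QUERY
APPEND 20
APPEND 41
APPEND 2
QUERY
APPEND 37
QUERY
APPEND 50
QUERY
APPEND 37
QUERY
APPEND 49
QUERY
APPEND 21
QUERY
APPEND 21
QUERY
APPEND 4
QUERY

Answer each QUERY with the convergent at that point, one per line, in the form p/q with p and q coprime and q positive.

21085/421
35093153/700698
1315782087/26271959
65824197503/1314298648
2436811089698/48655321935
119469567592705/2385425073463
2511297730536503/50142581864658
52856721908859268/1055379644231281
213938185365973575/4271661158789782

APPEND 50: p_0 = 50·1 + 0 = 50, q_0 = 50·0 + 1 = 1 → 50/1
APPEND 12: p_1 = 12·50 + 1 = 601, q_1 = 12·1 + 0 = 12 → 601/12
APPEND 35: p_2 = 35·601 + 50 = 21085, q_2 = 35·12 + 1 = 421 → 21085/421
APPEND 20: p_3 = 20·21085 + 601 = 422301, q_3 = 20·421 + 12 = 8432 → 422301/8432
APPEND 41: p_4 = 41·422301 + 21085 = 17335426, q_4 = 41·8432 + 421 = 346133 → 17335426/346133
APPEND 2: p_5 = 2·17335426 + 422301 = 35093153, q_5 = 2·346133 + 8432 = 700698 → 35093153/700698
APPEND 37: p_6 = 37·35093153 + 17335426 = 1315782087, q_6 = 37·700698 + 346133 = 26271959 → 1315782087/26271959
APPEND 50: p_7 = 50·1315782087 + 35093153 = 65824197503, q_7 = 50·26271959 + 700698 = 1314298648 → 65824197503/1314298648
APPEND 37: p_8 = 37·65824197503 + 1315782087 = 2436811089698, q_8 = 37·1314298648 + 26271959 = 48655321935 → 2436811089698/48655321935
APPEND 49: p_9 = 49·2436811089698 + 65824197503 = 119469567592705, q_9 = 49·48655321935 + 1314298648 = 2385425073463 → 119469567592705/2385425073463
APPEND 21: p_10 = 21·119469567592705 + 2436811089698 = 2511297730536503, q_10 = 21·2385425073463 + 48655321935 = 50142581864658 → 2511297730536503/50142581864658
APPEND 21: p_11 = 21·2511297730536503 + 119469567592705 = 52856721908859268, q_11 = 21·50142581864658 + 2385425073463 = 1055379644231281 → 52856721908859268/1055379644231281
APPEND 4: p_12 = 4·52856721908859268 + 2511297730536503 = 213938185365973575, q_12 = 4·1055379644231281 + 50142581864658 = 4271661158789782 → 213938185365973575/4271661158789782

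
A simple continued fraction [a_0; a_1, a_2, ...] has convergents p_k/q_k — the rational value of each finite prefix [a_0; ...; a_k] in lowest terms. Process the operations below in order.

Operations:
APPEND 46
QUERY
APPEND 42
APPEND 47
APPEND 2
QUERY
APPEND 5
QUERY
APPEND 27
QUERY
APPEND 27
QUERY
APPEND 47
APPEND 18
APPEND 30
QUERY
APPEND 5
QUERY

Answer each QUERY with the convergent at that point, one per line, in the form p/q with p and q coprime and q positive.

APPEND 46: p_0 = 46·1 + 0 = 46, q_0 = 46·0 + 1 = 1 → 46/1
APPEND 42: p_1 = 42·46 + 1 = 1933, q_1 = 42·1 + 0 = 42 → 1933/42
APPEND 47: p_2 = 47·1933 + 46 = 90897, q_2 = 47·42 + 1 = 1975 → 90897/1975
APPEND 2: p_3 = 2·90897 + 1933 = 183727, q_3 = 2·1975 + 42 = 3992 → 183727/3992
APPEND 5: p_4 = 5·183727 + 90897 = 1009532, q_4 = 5·3992 + 1975 = 21935 → 1009532/21935
APPEND 27: p_5 = 27·1009532 + 183727 = 27441091, q_5 = 27·21935 + 3992 = 596237 → 27441091/596237
APPEND 27: p_6 = 27·27441091 + 1009532 = 741918989, q_6 = 27·596237 + 21935 = 16120334 → 741918989/16120334
APPEND 47: p_7 = 47·741918989 + 27441091 = 34897633574, q_7 = 47·16120334 + 596237 = 758251935 → 34897633574/758251935
APPEND 18: p_8 = 18·34897633574 + 741918989 = 628899323321, q_8 = 18·758251935 + 16120334 = 13664655164 → 628899323321/13664655164
APPEND 30: p_9 = 30·628899323321 + 34897633574 = 18901877333204, q_9 = 30·13664655164 + 758251935 = 410697906855 → 18901877333204/410697906855
APPEND 5: p_10 = 5·18901877333204 + 628899323321 = 95138285989341, q_10 = 5·410697906855 + 13664655164 = 2067154189439 → 95138285989341/2067154189439

46/1
183727/3992
1009532/21935
27441091/596237
741918989/16120334
18901877333204/410697906855
95138285989341/2067154189439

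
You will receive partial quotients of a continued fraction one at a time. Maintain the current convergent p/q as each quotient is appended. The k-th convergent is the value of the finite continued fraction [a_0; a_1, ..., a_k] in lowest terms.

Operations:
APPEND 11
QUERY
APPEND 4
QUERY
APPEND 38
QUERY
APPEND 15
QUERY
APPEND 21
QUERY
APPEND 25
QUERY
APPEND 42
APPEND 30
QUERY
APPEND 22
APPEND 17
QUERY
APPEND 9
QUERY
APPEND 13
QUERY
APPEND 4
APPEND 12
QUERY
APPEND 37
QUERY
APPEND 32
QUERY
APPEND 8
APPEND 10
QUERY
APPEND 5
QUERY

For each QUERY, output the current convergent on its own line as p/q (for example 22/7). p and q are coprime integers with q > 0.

APPEND 11: p_0 = 11·1 + 0 = 11, q_0 = 11·0 + 1 = 1 → 11/1
APPEND 4: p_1 = 4·11 + 1 = 45, q_1 = 4·1 + 0 = 4 → 45/4
APPEND 38: p_2 = 38·45 + 11 = 1721, q_2 = 38·4 + 1 = 153 → 1721/153
APPEND 15: p_3 = 15·1721 + 45 = 25860, q_3 = 15·153 + 4 = 2299 → 25860/2299
APPEND 21: p_4 = 21·25860 + 1721 = 544781, q_4 = 21·2299 + 153 = 48432 → 544781/48432
APPEND 25: p_5 = 25·544781 + 25860 = 13645385, q_5 = 25·48432 + 2299 = 1213099 → 13645385/1213099
APPEND 42: p_6 = 42·13645385 + 544781 = 573650951, q_6 = 42·1213099 + 48432 = 50998590 → 573650951/50998590
APPEND 30: p_7 = 30·573650951 + 13645385 = 17223173915, q_7 = 30·50998590 + 1213099 = 1531170799 → 17223173915/1531170799
APPEND 22: p_8 = 22·17223173915 + 573650951 = 379483477081, q_8 = 22·1531170799 + 50998590 = 33736756168 → 379483477081/33736756168
APPEND 17: p_9 = 17·379483477081 + 17223173915 = 6468442284292, q_9 = 17·33736756168 + 1531170799 = 575056025655 → 6468442284292/575056025655
APPEND 9: p_10 = 9·6468442284292 + 379483477081 = 58595464035709, q_10 = 9·575056025655 + 33736756168 = 5209240987063 → 58595464035709/5209240987063
APPEND 13: p_11 = 13·58595464035709 + 6468442284292 = 768209474748509, q_11 = 13·5209240987063 + 575056025655 = 68295188857474 → 768209474748509/68295188857474
APPEND 4: p_12 = 4·768209474748509 + 58595464035709 = 3131433363029745, q_12 = 4·68295188857474 + 5209240987063 = 278389996416959 → 3131433363029745/278389996416959
APPEND 12: p_13 = 12·3131433363029745 + 768209474748509 = 38345409831105449, q_13 = 12·278389996416959 + 68295188857474 = 3408975145860982 → 38345409831105449/3408975145860982
APPEND 37: p_14 = 37·38345409831105449 + 3131433363029745 = 1421911597113931358, q_14 = 37·3408975145860982 + 278389996416959 = 126410470393273293 → 1421911597113931358/126410470393273293
APPEND 32: p_15 = 32·1421911597113931358 + 38345409831105449 = 45539516517476908905, q_15 = 32·126410470393273293 + 3408975145860982 = 4048544027730606358 → 45539516517476908905/4048544027730606358
APPEND 8: p_16 = 8·45539516517476908905 + 1421911597113931358 = 365738043736929202598, q_16 = 8·4048544027730606358 + 126410470393273293 = 32514762692238124157 → 365738043736929202598/32514762692238124157
APPEND 10: p_17 = 10·365738043736929202598 + 45539516517476908905 = 3702919953886768934885, q_17 = 10·32514762692238124157 + 4048544027730606358 = 329196170950111847928 → 3702919953886768934885/329196170950111847928
APPEND 5: p_18 = 5·3702919953886768934885 + 365738043736929202598 = 18880337813170773877023, q_18 = 5·329196170950111847928 + 32514762692238124157 = 1678495617442797363797 → 18880337813170773877023/1678495617442797363797

11/1
45/4
1721/153
25860/2299
544781/48432
13645385/1213099
17223173915/1531170799
6468442284292/575056025655
58595464035709/5209240987063
768209474748509/68295188857474
38345409831105449/3408975145860982
1421911597113931358/126410470393273293
45539516517476908905/4048544027730606358
3702919953886768934885/329196170950111847928
18880337813170773877023/1678495617442797363797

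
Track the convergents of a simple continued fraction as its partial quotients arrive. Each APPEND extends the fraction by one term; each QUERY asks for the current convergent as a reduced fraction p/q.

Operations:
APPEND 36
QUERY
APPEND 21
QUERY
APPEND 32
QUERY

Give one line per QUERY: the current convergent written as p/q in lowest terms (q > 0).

APPEND 36: p_0 = 36·1 + 0 = 36, q_0 = 36·0 + 1 = 1 → 36/1
APPEND 21: p_1 = 21·36 + 1 = 757, q_1 = 21·1 + 0 = 21 → 757/21
APPEND 32: p_2 = 32·757 + 36 = 24260, q_2 = 32·21 + 1 = 673 → 24260/673

36/1
757/21
24260/673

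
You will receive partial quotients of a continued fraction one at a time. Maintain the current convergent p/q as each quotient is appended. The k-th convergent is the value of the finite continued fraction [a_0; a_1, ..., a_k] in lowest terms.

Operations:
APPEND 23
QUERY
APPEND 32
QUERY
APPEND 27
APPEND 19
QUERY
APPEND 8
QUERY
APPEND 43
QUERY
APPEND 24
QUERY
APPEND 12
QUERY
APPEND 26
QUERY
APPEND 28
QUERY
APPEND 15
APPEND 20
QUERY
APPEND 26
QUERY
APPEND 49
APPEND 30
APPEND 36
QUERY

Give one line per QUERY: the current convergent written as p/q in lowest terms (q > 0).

23/1
737/32
379255/16467
3053962/132601
131699621/5718310
3163844866/137372041
38097838013/1654182802
993707633204/43146124893
27861911567725/1209745679806
8406309534549305/364996372119466
218982970279431009/9508095006428099
11616279560268088430750/504371136893982530241

APPEND 23: p_0 = 23·1 + 0 = 23, q_0 = 23·0 + 1 = 1 → 23/1
APPEND 32: p_1 = 32·23 + 1 = 737, q_1 = 32·1 + 0 = 32 → 737/32
APPEND 27: p_2 = 27·737 + 23 = 19922, q_2 = 27·32 + 1 = 865 → 19922/865
APPEND 19: p_3 = 19·19922 + 737 = 379255, q_3 = 19·865 + 32 = 16467 → 379255/16467
APPEND 8: p_4 = 8·379255 + 19922 = 3053962, q_4 = 8·16467 + 865 = 132601 → 3053962/132601
APPEND 43: p_5 = 43·3053962 + 379255 = 131699621, q_5 = 43·132601 + 16467 = 5718310 → 131699621/5718310
APPEND 24: p_6 = 24·131699621 + 3053962 = 3163844866, q_6 = 24·5718310 + 132601 = 137372041 → 3163844866/137372041
APPEND 12: p_7 = 12·3163844866 + 131699621 = 38097838013, q_7 = 12·137372041 + 5718310 = 1654182802 → 38097838013/1654182802
APPEND 26: p_8 = 26·38097838013 + 3163844866 = 993707633204, q_8 = 26·1654182802 + 137372041 = 43146124893 → 993707633204/43146124893
APPEND 28: p_9 = 28·993707633204 + 38097838013 = 27861911567725, q_9 = 28·43146124893 + 1654182802 = 1209745679806 → 27861911567725/1209745679806
APPEND 15: p_10 = 15·27861911567725 + 993707633204 = 418922381149079, q_10 = 15·1209745679806 + 43146124893 = 18189331321983 → 418922381149079/18189331321983
APPEND 20: p_11 = 20·418922381149079 + 27861911567725 = 8406309534549305, q_11 = 20·18189331321983 + 1209745679806 = 364996372119466 → 8406309534549305/364996372119466
APPEND 26: p_12 = 26·8406309534549305 + 418922381149079 = 218982970279431009, q_12 = 26·364996372119466 + 18189331321983 = 9508095006428099 → 218982970279431009/9508095006428099
APPEND 49: p_13 = 49·218982970279431009 + 8406309534549305 = 10738571853226668746, q_13 = 49·9508095006428099 + 364996372119466 = 466261651687096317 → 10738571853226668746/466261651687096317
APPEND 30: p_14 = 30·10738571853226668746 + 218982970279431009 = 322376138567079493389, q_14 = 30·466261651687096317 + 9508095006428099 = 13997357645619317609 → 322376138567079493389/13997357645619317609
APPEND 36: p_15 = 36·322376138567079493389 + 10738571853226668746 = 11616279560268088430750, q_15 = 36·13997357645619317609 + 466261651687096317 = 504371136893982530241 → 11616279560268088430750/504371136893982530241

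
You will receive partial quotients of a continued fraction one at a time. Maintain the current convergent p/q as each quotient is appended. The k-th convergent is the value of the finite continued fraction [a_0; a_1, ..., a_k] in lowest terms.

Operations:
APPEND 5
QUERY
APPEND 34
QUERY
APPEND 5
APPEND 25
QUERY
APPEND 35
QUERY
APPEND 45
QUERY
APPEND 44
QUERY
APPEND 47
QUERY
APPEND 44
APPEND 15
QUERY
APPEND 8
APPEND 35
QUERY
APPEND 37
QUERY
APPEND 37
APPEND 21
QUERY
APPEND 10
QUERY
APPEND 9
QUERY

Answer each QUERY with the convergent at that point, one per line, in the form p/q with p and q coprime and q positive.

5/1
171/34
21671/4309
759345/150986
34192196/6798679
1505215969/299292862
70779342739/14073563193
46807723790014/9307114663503
13262023255370909/2636982983011733
491072438035340230/97643446824815499
382332859279857488029/76021978272349704615
3841511535029137839709/763835227238998231346
34955936674542098045410/6950539023423333786729

APPEND 5: p_0 = 5·1 + 0 = 5, q_0 = 5·0 + 1 = 1 → 5/1
APPEND 34: p_1 = 34·5 + 1 = 171, q_1 = 34·1 + 0 = 34 → 171/34
APPEND 5: p_2 = 5·171 + 5 = 860, q_2 = 5·34 + 1 = 171 → 860/171
APPEND 25: p_3 = 25·860 + 171 = 21671, q_3 = 25·171 + 34 = 4309 → 21671/4309
APPEND 35: p_4 = 35·21671 + 860 = 759345, q_4 = 35·4309 + 171 = 150986 → 759345/150986
APPEND 45: p_5 = 45·759345 + 21671 = 34192196, q_5 = 45·150986 + 4309 = 6798679 → 34192196/6798679
APPEND 44: p_6 = 44·34192196 + 759345 = 1505215969, q_6 = 44·6798679 + 150986 = 299292862 → 1505215969/299292862
APPEND 47: p_7 = 47·1505215969 + 34192196 = 70779342739, q_7 = 47·299292862 + 6798679 = 14073563193 → 70779342739/14073563193
APPEND 44: p_8 = 44·70779342739 + 1505215969 = 3115796296485, q_8 = 44·14073563193 + 299292862 = 619536073354 → 3115796296485/619536073354
APPEND 15: p_9 = 15·3115796296485 + 70779342739 = 46807723790014, q_9 = 15·619536073354 + 14073563193 = 9307114663503 → 46807723790014/9307114663503
APPEND 8: p_10 = 8·46807723790014 + 3115796296485 = 377577586616597, q_10 = 8·9307114663503 + 619536073354 = 75076453381378 → 377577586616597/75076453381378
APPEND 35: p_11 = 35·377577586616597 + 46807723790014 = 13262023255370909, q_11 = 35·75076453381378 + 9307114663503 = 2636982983011733 → 13262023255370909/2636982983011733
APPEND 37: p_12 = 37·13262023255370909 + 377577586616597 = 491072438035340230, q_12 = 37·2636982983011733 + 75076453381378 = 97643446824815499 → 491072438035340230/97643446824815499
APPEND 37: p_13 = 37·491072438035340230 + 13262023255370909 = 18182942230562959419, q_13 = 37·97643446824815499 + 2636982983011733 = 3615444515501185196 → 18182942230562959419/3615444515501185196
APPEND 21: p_14 = 21·18182942230562959419 + 491072438035340230 = 382332859279857488029, q_14 = 21·3615444515501185196 + 97643446824815499 = 76021978272349704615 → 382332859279857488029/76021978272349704615
APPEND 10: p_15 = 10·382332859279857488029 + 18182942230562959419 = 3841511535029137839709, q_15 = 10·76021978272349704615 + 3615444515501185196 = 763835227238998231346 → 3841511535029137839709/763835227238998231346
APPEND 9: p_16 = 9·3841511535029137839709 + 382332859279857488029 = 34955936674542098045410, q_16 = 9·763835227238998231346 + 76021978272349704615 = 6950539023423333786729 → 34955936674542098045410/6950539023423333786729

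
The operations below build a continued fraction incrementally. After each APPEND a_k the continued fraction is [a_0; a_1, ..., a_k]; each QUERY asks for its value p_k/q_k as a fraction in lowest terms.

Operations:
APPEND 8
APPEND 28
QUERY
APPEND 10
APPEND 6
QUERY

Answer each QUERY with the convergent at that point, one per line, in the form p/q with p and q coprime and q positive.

225/28
13773/1714

APPEND 8: p_0 = 8·1 + 0 = 8, q_0 = 8·0 + 1 = 1 → 8/1
APPEND 28: p_1 = 28·8 + 1 = 225, q_1 = 28·1 + 0 = 28 → 225/28
APPEND 10: p_2 = 10·225 + 8 = 2258, q_2 = 10·28 + 1 = 281 → 2258/281
APPEND 6: p_3 = 6·2258 + 225 = 13773, q_3 = 6·281 + 28 = 1714 → 13773/1714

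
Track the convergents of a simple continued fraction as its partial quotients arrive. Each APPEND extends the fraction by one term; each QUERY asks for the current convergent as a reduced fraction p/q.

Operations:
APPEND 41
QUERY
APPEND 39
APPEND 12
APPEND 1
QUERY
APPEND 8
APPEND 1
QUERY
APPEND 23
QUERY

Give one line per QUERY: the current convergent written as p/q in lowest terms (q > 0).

APPEND 41: p_0 = 41·1 + 0 = 41, q_0 = 41·0 + 1 = 1 → 41/1
APPEND 39: p_1 = 39·41 + 1 = 1600, q_1 = 39·1 + 0 = 39 → 1600/39
APPEND 12: p_2 = 12·1600 + 41 = 19241, q_2 = 12·39 + 1 = 469 → 19241/469
APPEND 1: p_3 = 1·19241 + 1600 = 20841, q_3 = 1·469 + 39 = 508 → 20841/508
APPEND 8: p_4 = 8·20841 + 19241 = 185969, q_4 = 8·508 + 469 = 4533 → 185969/4533
APPEND 1: p_5 = 1·185969 + 20841 = 206810, q_5 = 1·4533 + 508 = 5041 → 206810/5041
APPEND 23: p_6 = 23·206810 + 185969 = 4942599, q_6 = 23·5041 + 4533 = 120476 → 4942599/120476

41/1
20841/508
206810/5041
4942599/120476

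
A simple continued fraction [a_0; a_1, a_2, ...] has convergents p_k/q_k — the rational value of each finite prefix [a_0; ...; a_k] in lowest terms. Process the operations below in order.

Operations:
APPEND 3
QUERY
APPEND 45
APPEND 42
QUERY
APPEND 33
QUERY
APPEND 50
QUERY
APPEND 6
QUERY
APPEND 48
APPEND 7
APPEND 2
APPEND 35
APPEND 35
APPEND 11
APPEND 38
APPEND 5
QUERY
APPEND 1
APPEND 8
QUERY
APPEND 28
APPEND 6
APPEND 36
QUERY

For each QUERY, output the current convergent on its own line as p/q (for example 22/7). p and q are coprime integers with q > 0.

APPEND 3: p_0 = 3·1 + 0 = 3, q_0 = 3·0 + 1 = 1 → 3/1
APPEND 45: p_1 = 45·3 + 1 = 136, q_1 = 45·1 + 0 = 45 → 136/45
APPEND 42: p_2 = 42·136 + 3 = 5715, q_2 = 42·45 + 1 = 1891 → 5715/1891
APPEND 33: p_3 = 33·5715 + 136 = 188731, q_3 = 33·1891 + 45 = 62448 → 188731/62448
APPEND 50: p_4 = 50·188731 + 5715 = 9442265, q_4 = 50·62448 + 1891 = 3124291 → 9442265/3124291
APPEND 6: p_5 = 6·9442265 + 188731 = 56842321, q_5 = 6·3124291 + 62448 = 18808194 → 56842321/18808194
APPEND 48: p_6 = 48·56842321 + 9442265 = 2737873673, q_6 = 48·18808194 + 3124291 = 905917603 → 2737873673/905917603
APPEND 7: p_7 = 7·2737873673 + 56842321 = 19221958032, q_7 = 7·905917603 + 18808194 = 6360231415 → 19221958032/6360231415
APPEND 2: p_8 = 2·19221958032 + 2737873673 = 41181789737, q_8 = 2·6360231415 + 905917603 = 13626380433 → 41181789737/13626380433
APPEND 35: p_9 = 35·41181789737 + 19221958032 = 1460584598827, q_9 = 35·13626380433 + 6360231415 = 483283546570 → 1460584598827/483283546570
APPEND 35: p_10 = 35·1460584598827 + 41181789737 = 51161642748682, q_10 = 35·483283546570 + 13626380433 = 16928550510383 → 51161642748682/16928550510383
APPEND 11: p_11 = 11·51161642748682 + 1460584598827 = 564238654834329, q_11 = 11·16928550510383 + 483283546570 = 186697339160783 → 564238654834329/186697339160783
APPEND 38: p_12 = 38·564238654834329 + 51161642748682 = 21492230526453184, q_12 = 38·186697339160783 + 16928550510383 = 7111427438620137 → 21492230526453184/7111427438620137
APPEND 5: p_13 = 5·21492230526453184 + 564238654834329 = 108025391287100249, q_13 = 5·7111427438620137 + 186697339160783 = 35743834532261468 → 108025391287100249/35743834532261468
APPEND 1: p_14 = 1·108025391287100249 + 21492230526453184 = 129517621813553433, q_14 = 1·35743834532261468 + 7111427438620137 = 42855261970881605 → 129517621813553433/42855261970881605
APPEND 8: p_15 = 8·129517621813553433 + 108025391287100249 = 1144166365795527713, q_15 = 8·42855261970881605 + 35743834532261468 = 378585930299314308 → 1144166365795527713/378585930299314308
APPEND 28: p_16 = 28·1144166365795527713 + 129517621813553433 = 32166175864088329397, q_16 = 28·378585930299314308 + 42855261970881605 = 10643261310351682229 → 32166175864088329397/10643261310351682229
APPEND 6: p_17 = 6·32166175864088329397 + 1144166365795527713 = 194141221550325504095, q_17 = 6·10643261310351682229 + 378585930299314308 = 64238153792409407682 → 194141221550325504095/64238153792409407682
APPEND 36: p_18 = 36·194141221550325504095 + 32166175864088329397 = 7021250151675806476817, q_18 = 36·64238153792409407682 + 10643261310351682229 = 2323216797837090358781 → 7021250151675806476817/2323216797837090358781

3/1
5715/1891
188731/62448
9442265/3124291
56842321/18808194
108025391287100249/35743834532261468
1144166365795527713/378585930299314308
7021250151675806476817/2323216797837090358781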